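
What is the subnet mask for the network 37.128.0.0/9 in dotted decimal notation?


/9 means 9 network bits, 23 host bits
Binary: 11111111100000000000000000000000
Mask: 255.128.0.0


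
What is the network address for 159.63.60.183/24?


IP:   10011111.00111111.00111100.10110111
Mask: 11111111.11111111.11111111.00000000
AND operation:
Net:  10011111.00111111.00111100.00000000
Network: 159.63.60.0/24


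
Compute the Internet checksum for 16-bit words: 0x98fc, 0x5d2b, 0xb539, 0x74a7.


Sum all words (with carry folding):
+ 0x98fc = 0x98fc
+ 0x5d2b = 0xf627
+ 0xb539 = 0xab61
+ 0x74a7 = 0x2009
One's complement: ~0x2009
Checksum = 0xdff6


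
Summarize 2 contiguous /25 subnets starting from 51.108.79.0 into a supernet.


Original prefix: /25
Number of subnets: 2 = 2^1
New prefix = 25 - 1 = 24
Supernet: 51.108.79.0/24


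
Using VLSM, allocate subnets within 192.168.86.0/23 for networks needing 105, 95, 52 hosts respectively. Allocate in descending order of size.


105 hosts -> /25 (126 usable): 192.168.86.0/25
95 hosts -> /25 (126 usable): 192.168.86.128/25
52 hosts -> /26 (62 usable): 192.168.87.0/26
Allocation: 192.168.86.0/25 (105 hosts, 126 usable); 192.168.86.128/25 (95 hosts, 126 usable); 192.168.87.0/26 (52 hosts, 62 usable)


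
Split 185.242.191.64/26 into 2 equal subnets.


New prefix = 26 + 1 = 27
Each subnet has 32 addresses
  185.242.191.64/27
  185.242.191.96/27
Subnets: 185.242.191.64/27, 185.242.191.96/27


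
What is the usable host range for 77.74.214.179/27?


Network: 77.74.214.160
Broadcast: 77.74.214.191
First usable = network + 1
Last usable = broadcast - 1
Range: 77.74.214.161 to 77.74.214.190


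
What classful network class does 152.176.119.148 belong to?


First octet: 152
Binary: 10011000
10xxxxxx -> Class B (128-191)
Class B, default mask 255.255.0.0 (/16)


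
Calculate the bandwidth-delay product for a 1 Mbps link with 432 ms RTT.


BDP = bandwidth * RTT
= 1 Mbps * 432 ms
= 1 * 1e6 * 432 / 1000 bits
= 432000 bits
= 54000 bytes
= 52.7344 KB
BDP = 432000 bits (54000 bytes)


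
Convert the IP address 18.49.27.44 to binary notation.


18 = 00010010
49 = 00110001
27 = 00011011
44 = 00101100
Binary: 00010010.00110001.00011011.00101100


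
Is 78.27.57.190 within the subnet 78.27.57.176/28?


Subnet network: 78.27.57.176
Test IP AND mask: 78.27.57.176
Yes, 78.27.57.190 is in 78.27.57.176/28


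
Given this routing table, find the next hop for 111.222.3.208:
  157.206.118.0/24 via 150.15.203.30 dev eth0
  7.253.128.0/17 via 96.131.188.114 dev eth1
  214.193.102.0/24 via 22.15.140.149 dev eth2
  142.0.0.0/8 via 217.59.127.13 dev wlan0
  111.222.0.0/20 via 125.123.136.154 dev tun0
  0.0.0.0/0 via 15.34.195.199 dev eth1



Longest prefix match for 111.222.3.208:
  /24 157.206.118.0: no
  /17 7.253.128.0: no
  /24 214.193.102.0: no
  /8 142.0.0.0: no
  /20 111.222.0.0: MATCH
  /0 0.0.0.0: MATCH
Selected: next-hop 125.123.136.154 via tun0 (matched /20)


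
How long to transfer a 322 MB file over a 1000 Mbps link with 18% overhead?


Effective throughput = 1000 * (1 - 18/100) = 820.0 Mbps
File size in Mb = 322 * 8 = 2576 Mb
Time = 2576 / 820.0
Time = 3.1415 seconds


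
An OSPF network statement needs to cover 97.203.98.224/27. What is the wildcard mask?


Subnet mask: 255.255.255.224
Wildcard = 255.255.255.255 - subnet mask
255 - 255 = 0
255 - 255 = 0
255 - 255 = 0
255 - 224 = 31
Wildcard: 0.0.0.31


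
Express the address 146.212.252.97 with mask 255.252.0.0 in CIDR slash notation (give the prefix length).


Binary: 11111111.11111100.00000000.00000000
Count leading 1s
Prefix: /14


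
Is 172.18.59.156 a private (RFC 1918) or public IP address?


RFC 1918 private ranges:
  10.0.0.0/8 (10.0.0.0 - 10.255.255.255)
  172.16.0.0/12 (172.16.0.0 - 172.31.255.255)
  192.168.0.0/16 (192.168.0.0 - 192.168.255.255)
Private (in 172.16.0.0/12)


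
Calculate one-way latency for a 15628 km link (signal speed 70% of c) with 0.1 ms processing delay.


Speed = 0.7 * 3e5 km/s = 210000 km/s
Propagation delay = 15628 / 210000 = 0.0744 s = 74.419 ms
Processing delay = 0.1 ms
Total one-way latency = 74.519 ms


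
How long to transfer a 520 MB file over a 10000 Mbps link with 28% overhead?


Effective throughput = 10000 * (1 - 28/100) = 7200 Mbps
File size in Mb = 520 * 8 = 4160 Mb
Time = 4160 / 7200
Time = 0.5778 seconds


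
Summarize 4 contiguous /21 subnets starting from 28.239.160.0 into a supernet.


Original prefix: /21
Number of subnets: 4 = 2^2
New prefix = 21 - 2 = 19
Supernet: 28.239.160.0/19


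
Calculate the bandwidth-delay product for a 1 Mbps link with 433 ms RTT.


BDP = bandwidth * RTT
= 1 Mbps * 433 ms
= 1 * 1e6 * 433 / 1000 bits
= 433000 bits
= 54125 bytes
= 52.8564 KB
BDP = 433000 bits (54125 bytes)


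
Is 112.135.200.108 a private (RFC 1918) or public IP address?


RFC 1918 private ranges:
  10.0.0.0/8 (10.0.0.0 - 10.255.255.255)
  172.16.0.0/12 (172.16.0.0 - 172.31.255.255)
  192.168.0.0/16 (192.168.0.0 - 192.168.255.255)
Public (not in any RFC 1918 range)


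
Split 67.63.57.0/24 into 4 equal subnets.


New prefix = 24 + 2 = 26
Each subnet has 64 addresses
  67.63.57.0/26
  67.63.57.64/26
  67.63.57.128/26
  67.63.57.192/26
Subnets: 67.63.57.0/26, 67.63.57.64/26, 67.63.57.128/26, 67.63.57.192/26


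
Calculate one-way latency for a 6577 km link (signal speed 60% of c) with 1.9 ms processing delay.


Speed = 0.6 * 3e5 km/s = 180000 km/s
Propagation delay = 6577 / 180000 = 0.0365 s = 36.5389 ms
Processing delay = 1.9 ms
Total one-way latency = 38.4389 ms


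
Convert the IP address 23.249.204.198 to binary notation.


23 = 00010111
249 = 11111001
204 = 11001100
198 = 11000110
Binary: 00010111.11111001.11001100.11000110


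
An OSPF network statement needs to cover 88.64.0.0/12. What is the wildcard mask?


Subnet mask: 255.240.0.0
Wildcard = 255.255.255.255 - subnet mask
255 - 255 = 0
255 - 240 = 15
255 - 0 = 255
255 - 0 = 255
Wildcard: 0.15.255.255


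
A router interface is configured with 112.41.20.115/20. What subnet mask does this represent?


/20 means 20 network bits, 12 host bits
Binary: 11111111111111111111000000000000
Mask: 255.255.240.0


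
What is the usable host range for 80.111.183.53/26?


Network: 80.111.183.0
Broadcast: 80.111.183.63
First usable = network + 1
Last usable = broadcast - 1
Range: 80.111.183.1 to 80.111.183.62


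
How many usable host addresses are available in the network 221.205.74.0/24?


Host bits = 32 - 24 = 8
Total addresses = 2^8 = 256
Usable = total - 2 (network and broadcast)
Usable hosts: 254


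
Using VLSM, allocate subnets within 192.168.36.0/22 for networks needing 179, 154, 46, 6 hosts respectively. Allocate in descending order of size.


179 hosts -> /24 (254 usable): 192.168.36.0/24
154 hosts -> /24 (254 usable): 192.168.37.0/24
46 hosts -> /26 (62 usable): 192.168.38.0/26
6 hosts -> /29 (6 usable): 192.168.38.64/29
Allocation: 192.168.36.0/24 (179 hosts, 254 usable); 192.168.37.0/24 (154 hosts, 254 usable); 192.168.38.0/26 (46 hosts, 62 usable); 192.168.38.64/29 (6 hosts, 6 usable)


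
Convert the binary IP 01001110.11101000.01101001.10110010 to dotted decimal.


01001110 = 78
11101000 = 232
01101001 = 105
10110010 = 178
IP: 78.232.105.178


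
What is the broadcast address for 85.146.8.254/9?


Network: 85.128.0.0/9
Host bits = 23
Set all host bits to 1:
Broadcast: 85.255.255.255


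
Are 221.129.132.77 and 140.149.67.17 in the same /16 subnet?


Mask: 255.255.0.0
221.129.132.77 AND mask = 221.129.0.0
140.149.67.17 AND mask = 140.149.0.0
No, different subnets (221.129.0.0 vs 140.149.0.0)


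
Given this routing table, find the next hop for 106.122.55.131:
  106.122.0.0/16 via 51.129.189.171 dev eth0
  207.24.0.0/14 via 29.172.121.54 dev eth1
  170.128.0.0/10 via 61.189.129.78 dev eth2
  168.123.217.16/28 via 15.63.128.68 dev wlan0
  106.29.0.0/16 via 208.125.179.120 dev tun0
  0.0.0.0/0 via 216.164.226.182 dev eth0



Longest prefix match for 106.122.55.131:
  /16 106.122.0.0: MATCH
  /14 207.24.0.0: no
  /10 170.128.0.0: no
  /28 168.123.217.16: no
  /16 106.29.0.0: no
  /0 0.0.0.0: MATCH
Selected: next-hop 51.129.189.171 via eth0 (matched /16)


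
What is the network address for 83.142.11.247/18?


IP:   01010011.10001110.00001011.11110111
Mask: 11111111.11111111.11000000.00000000
AND operation:
Net:  01010011.10001110.00000000.00000000
Network: 83.142.0.0/18


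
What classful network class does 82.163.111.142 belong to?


First octet: 82
Binary: 01010010
0xxxxxxx -> Class A (1-126)
Class A, default mask 255.0.0.0 (/8)


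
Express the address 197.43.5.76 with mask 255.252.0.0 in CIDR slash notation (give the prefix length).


Binary: 11111111.11111100.00000000.00000000
Count leading 1s
Prefix: /14


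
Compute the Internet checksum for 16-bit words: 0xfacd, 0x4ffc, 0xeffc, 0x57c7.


Sum all words (with carry folding):
+ 0xfacd = 0xfacd
+ 0x4ffc = 0x4aca
+ 0xeffc = 0x3ac7
+ 0x57c7 = 0x928e
One's complement: ~0x928e
Checksum = 0x6d71


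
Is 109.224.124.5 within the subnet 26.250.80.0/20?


Subnet network: 26.250.80.0
Test IP AND mask: 109.224.112.0
No, 109.224.124.5 is not in 26.250.80.0/20


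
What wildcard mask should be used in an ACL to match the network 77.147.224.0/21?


Subnet mask: 255.255.248.0
Wildcard = 255.255.255.255 - subnet mask
255 - 255 = 0
255 - 255 = 0
255 - 248 = 7
255 - 0 = 255
Wildcard: 0.0.7.255


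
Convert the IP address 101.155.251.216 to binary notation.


101 = 01100101
155 = 10011011
251 = 11111011
216 = 11011000
Binary: 01100101.10011011.11111011.11011000


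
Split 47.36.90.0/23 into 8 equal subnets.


New prefix = 23 + 3 = 26
Each subnet has 64 addresses
  47.36.90.0/26
  47.36.90.64/26
  47.36.90.128/26
  47.36.90.192/26
  47.36.91.0/26
  47.36.91.64/26
  47.36.91.128/26
  47.36.91.192/26
Subnets: 47.36.90.0/26, 47.36.90.64/26, 47.36.90.128/26, 47.36.90.192/26, 47.36.91.0/26, 47.36.91.64/26, 47.36.91.128/26, 47.36.91.192/26


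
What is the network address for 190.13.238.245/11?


IP:   10111110.00001101.11101110.11110101
Mask: 11111111.11100000.00000000.00000000
AND operation:
Net:  10111110.00000000.00000000.00000000
Network: 190.0.0.0/11


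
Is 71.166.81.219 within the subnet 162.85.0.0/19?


Subnet network: 162.85.0.0
Test IP AND mask: 71.166.64.0
No, 71.166.81.219 is not in 162.85.0.0/19


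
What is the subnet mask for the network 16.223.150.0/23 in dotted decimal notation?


/23 means 23 network bits, 9 host bits
Binary: 11111111111111111111111000000000
Mask: 255.255.254.0


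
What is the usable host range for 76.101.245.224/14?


Network: 76.100.0.0
Broadcast: 76.103.255.255
First usable = network + 1
Last usable = broadcast - 1
Range: 76.100.0.1 to 76.103.255.254


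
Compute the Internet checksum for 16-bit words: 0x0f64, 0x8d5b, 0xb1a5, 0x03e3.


Sum all words (with carry folding):
+ 0x0f64 = 0x0f64
+ 0x8d5b = 0x9cbf
+ 0xb1a5 = 0x4e65
+ 0x03e3 = 0x5248
One's complement: ~0x5248
Checksum = 0xadb7


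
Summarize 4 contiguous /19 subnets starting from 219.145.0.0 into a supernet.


Original prefix: /19
Number of subnets: 4 = 2^2
New prefix = 19 - 2 = 17
Supernet: 219.145.0.0/17


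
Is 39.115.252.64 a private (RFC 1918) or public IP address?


RFC 1918 private ranges:
  10.0.0.0/8 (10.0.0.0 - 10.255.255.255)
  172.16.0.0/12 (172.16.0.0 - 172.31.255.255)
  192.168.0.0/16 (192.168.0.0 - 192.168.255.255)
Public (not in any RFC 1918 range)


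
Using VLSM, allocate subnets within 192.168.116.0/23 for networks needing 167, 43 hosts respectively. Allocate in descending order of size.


167 hosts -> /24 (254 usable): 192.168.116.0/24
43 hosts -> /26 (62 usable): 192.168.117.0/26
Allocation: 192.168.116.0/24 (167 hosts, 254 usable); 192.168.117.0/26 (43 hosts, 62 usable)


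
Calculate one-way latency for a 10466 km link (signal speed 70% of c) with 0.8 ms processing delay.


Speed = 0.7 * 3e5 km/s = 210000 km/s
Propagation delay = 10466 / 210000 = 0.0498 s = 49.8381 ms
Processing delay = 0.8 ms
Total one-way latency = 50.6381 ms


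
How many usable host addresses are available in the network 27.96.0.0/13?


Host bits = 32 - 13 = 19
Total addresses = 2^19 = 524288
Usable = total - 2 (network and broadcast)
Usable hosts: 524286


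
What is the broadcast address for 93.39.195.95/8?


Network: 93.0.0.0/8
Host bits = 24
Set all host bits to 1:
Broadcast: 93.255.255.255


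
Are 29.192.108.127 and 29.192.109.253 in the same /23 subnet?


Mask: 255.255.254.0
29.192.108.127 AND mask = 29.192.108.0
29.192.109.253 AND mask = 29.192.108.0
Yes, same subnet (29.192.108.0)


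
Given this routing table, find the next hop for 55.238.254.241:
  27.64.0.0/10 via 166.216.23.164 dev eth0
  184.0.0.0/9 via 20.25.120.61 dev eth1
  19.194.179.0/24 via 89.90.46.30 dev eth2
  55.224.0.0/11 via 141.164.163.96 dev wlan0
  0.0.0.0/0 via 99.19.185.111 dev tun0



Longest prefix match for 55.238.254.241:
  /10 27.64.0.0: no
  /9 184.0.0.0: no
  /24 19.194.179.0: no
  /11 55.224.0.0: MATCH
  /0 0.0.0.0: MATCH
Selected: next-hop 141.164.163.96 via wlan0 (matched /11)


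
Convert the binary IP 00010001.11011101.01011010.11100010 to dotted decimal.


00010001 = 17
11011101 = 221
01011010 = 90
11100010 = 226
IP: 17.221.90.226


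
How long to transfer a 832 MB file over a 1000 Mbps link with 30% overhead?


Effective throughput = 1000 * (1 - 30/100) = 700 Mbps
File size in Mb = 832 * 8 = 6656 Mb
Time = 6656 / 700
Time = 9.5086 seconds


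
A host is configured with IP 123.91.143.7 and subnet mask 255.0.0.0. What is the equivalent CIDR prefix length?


Binary: 11111111.00000000.00000000.00000000
Count leading 1s
Prefix: /8


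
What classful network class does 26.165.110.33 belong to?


First octet: 26
Binary: 00011010
0xxxxxxx -> Class A (1-126)
Class A, default mask 255.0.0.0 (/8)


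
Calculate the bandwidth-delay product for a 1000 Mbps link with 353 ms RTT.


BDP = bandwidth * RTT
= 1000 Mbps * 353 ms
= 1000 * 1e6 * 353 / 1000 bits
= 353000000 bits
= 44125000 bytes
= 43090.8203 KB
BDP = 353000000 bits (44125000 bytes)


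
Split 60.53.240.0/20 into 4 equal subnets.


New prefix = 20 + 2 = 22
Each subnet has 1024 addresses
  60.53.240.0/22
  60.53.244.0/22
  60.53.248.0/22
  60.53.252.0/22
Subnets: 60.53.240.0/22, 60.53.244.0/22, 60.53.248.0/22, 60.53.252.0/22


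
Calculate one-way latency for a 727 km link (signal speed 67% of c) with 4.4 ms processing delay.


Speed = 0.67 * 3e5 km/s = 201000 km/s
Propagation delay = 727 / 201000 = 0.0036 s = 3.6169 ms
Processing delay = 4.4 ms
Total one-way latency = 8.0169 ms


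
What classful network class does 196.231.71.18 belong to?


First octet: 196
Binary: 11000100
110xxxxx -> Class C (192-223)
Class C, default mask 255.255.255.0 (/24)


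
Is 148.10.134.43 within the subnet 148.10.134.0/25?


Subnet network: 148.10.134.0
Test IP AND mask: 148.10.134.0
Yes, 148.10.134.43 is in 148.10.134.0/25


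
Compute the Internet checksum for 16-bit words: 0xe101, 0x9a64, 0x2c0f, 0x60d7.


Sum all words (with carry folding):
+ 0xe101 = 0xe101
+ 0x9a64 = 0x7b66
+ 0x2c0f = 0xa775
+ 0x60d7 = 0x084d
One's complement: ~0x084d
Checksum = 0xf7b2


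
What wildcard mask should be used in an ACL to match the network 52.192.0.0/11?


Subnet mask: 255.224.0.0
Wildcard = 255.255.255.255 - subnet mask
255 - 255 = 0
255 - 224 = 31
255 - 0 = 255
255 - 0 = 255
Wildcard: 0.31.255.255


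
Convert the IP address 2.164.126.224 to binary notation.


2 = 00000010
164 = 10100100
126 = 01111110
224 = 11100000
Binary: 00000010.10100100.01111110.11100000


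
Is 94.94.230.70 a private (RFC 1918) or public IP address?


RFC 1918 private ranges:
  10.0.0.0/8 (10.0.0.0 - 10.255.255.255)
  172.16.0.0/12 (172.16.0.0 - 172.31.255.255)
  192.168.0.0/16 (192.168.0.0 - 192.168.255.255)
Public (not in any RFC 1918 range)


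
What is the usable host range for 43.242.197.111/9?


Network: 43.128.0.0
Broadcast: 43.255.255.255
First usable = network + 1
Last usable = broadcast - 1
Range: 43.128.0.1 to 43.255.255.254


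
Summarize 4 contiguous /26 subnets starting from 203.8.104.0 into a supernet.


Original prefix: /26
Number of subnets: 4 = 2^2
New prefix = 26 - 2 = 24
Supernet: 203.8.104.0/24


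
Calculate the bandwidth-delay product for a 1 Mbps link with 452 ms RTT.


BDP = bandwidth * RTT
= 1 Mbps * 452 ms
= 1 * 1e6 * 452 / 1000 bits
= 452000 bits
= 56500 bytes
= 55.1758 KB
BDP = 452000 bits (56500 bytes)


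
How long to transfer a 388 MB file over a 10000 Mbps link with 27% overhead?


Effective throughput = 10000 * (1 - 27/100) = 7300 Mbps
File size in Mb = 388 * 8 = 3104 Mb
Time = 3104 / 7300
Time = 0.4252 seconds


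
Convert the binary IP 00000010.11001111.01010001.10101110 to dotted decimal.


00000010 = 2
11001111 = 207
01010001 = 81
10101110 = 174
IP: 2.207.81.174


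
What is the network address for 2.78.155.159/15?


IP:   00000010.01001110.10011011.10011111
Mask: 11111111.11111110.00000000.00000000
AND operation:
Net:  00000010.01001110.00000000.00000000
Network: 2.78.0.0/15


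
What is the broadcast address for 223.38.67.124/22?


Network: 223.38.64.0/22
Host bits = 10
Set all host bits to 1:
Broadcast: 223.38.67.255


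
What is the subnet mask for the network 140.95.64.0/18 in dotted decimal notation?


/18 means 18 network bits, 14 host bits
Binary: 11111111111111111100000000000000
Mask: 255.255.192.0


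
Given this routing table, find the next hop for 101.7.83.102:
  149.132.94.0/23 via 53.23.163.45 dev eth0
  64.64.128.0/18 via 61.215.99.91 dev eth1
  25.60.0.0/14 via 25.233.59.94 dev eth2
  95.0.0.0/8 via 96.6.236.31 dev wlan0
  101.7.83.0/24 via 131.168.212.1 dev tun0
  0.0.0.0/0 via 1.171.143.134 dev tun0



Longest prefix match for 101.7.83.102:
  /23 149.132.94.0: no
  /18 64.64.128.0: no
  /14 25.60.0.0: no
  /8 95.0.0.0: no
  /24 101.7.83.0: MATCH
  /0 0.0.0.0: MATCH
Selected: next-hop 131.168.212.1 via tun0 (matched /24)


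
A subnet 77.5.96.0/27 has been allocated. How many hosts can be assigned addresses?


Host bits = 32 - 27 = 5
Total addresses = 2^5 = 32
Usable = total - 2 (network and broadcast)
Usable hosts: 30


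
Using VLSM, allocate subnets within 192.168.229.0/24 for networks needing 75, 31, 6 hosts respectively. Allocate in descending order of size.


75 hosts -> /25 (126 usable): 192.168.229.0/25
31 hosts -> /26 (62 usable): 192.168.229.128/26
6 hosts -> /29 (6 usable): 192.168.229.192/29
Allocation: 192.168.229.0/25 (75 hosts, 126 usable); 192.168.229.128/26 (31 hosts, 62 usable); 192.168.229.192/29 (6 hosts, 6 usable)


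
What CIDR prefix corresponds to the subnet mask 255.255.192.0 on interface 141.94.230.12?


Binary: 11111111.11111111.11000000.00000000
Count leading 1s
Prefix: /18


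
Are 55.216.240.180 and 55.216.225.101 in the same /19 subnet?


Mask: 255.255.224.0
55.216.240.180 AND mask = 55.216.224.0
55.216.225.101 AND mask = 55.216.224.0
Yes, same subnet (55.216.224.0)


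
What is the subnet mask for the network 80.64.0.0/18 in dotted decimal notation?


/18 means 18 network bits, 14 host bits
Binary: 11111111111111111100000000000000
Mask: 255.255.192.0


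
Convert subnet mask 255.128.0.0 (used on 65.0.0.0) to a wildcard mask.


Subnet mask: 255.128.0.0
Wildcard = 255.255.255.255 - subnet mask
255 - 255 = 0
255 - 128 = 127
255 - 0 = 255
255 - 0 = 255
Wildcard: 0.127.255.255


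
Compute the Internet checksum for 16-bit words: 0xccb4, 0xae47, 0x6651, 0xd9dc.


Sum all words (with carry folding):
+ 0xccb4 = 0xccb4
+ 0xae47 = 0x7afc
+ 0x6651 = 0xe14d
+ 0xd9dc = 0xbb2a
One's complement: ~0xbb2a
Checksum = 0x44d5


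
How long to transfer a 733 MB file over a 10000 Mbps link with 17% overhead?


Effective throughput = 10000 * (1 - 17/100) = 8300 Mbps
File size in Mb = 733 * 8 = 5864 Mb
Time = 5864 / 8300
Time = 0.7065 seconds


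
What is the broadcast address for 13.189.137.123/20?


Network: 13.189.128.0/20
Host bits = 12
Set all host bits to 1:
Broadcast: 13.189.143.255


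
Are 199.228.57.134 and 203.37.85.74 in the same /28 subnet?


Mask: 255.255.255.240
199.228.57.134 AND mask = 199.228.57.128
203.37.85.74 AND mask = 203.37.85.64
No, different subnets (199.228.57.128 vs 203.37.85.64)


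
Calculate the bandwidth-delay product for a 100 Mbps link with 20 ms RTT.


BDP = bandwidth * RTT
= 100 Mbps * 20 ms
= 100 * 1e6 * 20 / 1000 bits
= 2000000 bits
= 250000 bytes
= 244.1406 KB
BDP = 2000000 bits (250000 bytes)


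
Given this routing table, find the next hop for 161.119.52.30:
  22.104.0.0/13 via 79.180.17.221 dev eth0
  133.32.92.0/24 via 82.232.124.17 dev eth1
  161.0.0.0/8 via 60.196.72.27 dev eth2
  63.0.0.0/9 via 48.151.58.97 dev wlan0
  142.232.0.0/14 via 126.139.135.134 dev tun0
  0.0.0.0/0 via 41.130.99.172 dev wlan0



Longest prefix match for 161.119.52.30:
  /13 22.104.0.0: no
  /24 133.32.92.0: no
  /8 161.0.0.0: MATCH
  /9 63.0.0.0: no
  /14 142.232.0.0: no
  /0 0.0.0.0: MATCH
Selected: next-hop 60.196.72.27 via eth2 (matched /8)


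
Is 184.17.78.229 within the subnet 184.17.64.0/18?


Subnet network: 184.17.64.0
Test IP AND mask: 184.17.64.0
Yes, 184.17.78.229 is in 184.17.64.0/18


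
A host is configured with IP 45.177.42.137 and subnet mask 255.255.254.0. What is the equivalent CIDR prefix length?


Binary: 11111111.11111111.11111110.00000000
Count leading 1s
Prefix: /23


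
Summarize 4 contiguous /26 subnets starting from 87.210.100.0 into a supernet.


Original prefix: /26
Number of subnets: 4 = 2^2
New prefix = 26 - 2 = 24
Supernet: 87.210.100.0/24


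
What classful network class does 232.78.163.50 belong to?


First octet: 232
Binary: 11101000
1110xxxx -> Class D (224-239)
Class D (multicast), default mask N/A


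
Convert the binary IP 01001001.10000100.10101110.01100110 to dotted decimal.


01001001 = 73
10000100 = 132
10101110 = 174
01100110 = 102
IP: 73.132.174.102


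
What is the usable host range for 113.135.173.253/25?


Network: 113.135.173.128
Broadcast: 113.135.173.255
First usable = network + 1
Last usable = broadcast - 1
Range: 113.135.173.129 to 113.135.173.254


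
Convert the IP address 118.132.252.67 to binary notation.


118 = 01110110
132 = 10000100
252 = 11111100
67 = 01000011
Binary: 01110110.10000100.11111100.01000011


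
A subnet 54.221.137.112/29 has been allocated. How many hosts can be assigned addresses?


Host bits = 32 - 29 = 3
Total addresses = 2^3 = 8
Usable = total - 2 (network and broadcast)
Usable hosts: 6


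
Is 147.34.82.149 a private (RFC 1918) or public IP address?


RFC 1918 private ranges:
  10.0.0.0/8 (10.0.0.0 - 10.255.255.255)
  172.16.0.0/12 (172.16.0.0 - 172.31.255.255)
  192.168.0.0/16 (192.168.0.0 - 192.168.255.255)
Public (not in any RFC 1918 range)


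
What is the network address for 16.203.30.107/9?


IP:   00010000.11001011.00011110.01101011
Mask: 11111111.10000000.00000000.00000000
AND operation:
Net:  00010000.10000000.00000000.00000000
Network: 16.128.0.0/9


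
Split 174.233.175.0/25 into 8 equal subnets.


New prefix = 25 + 3 = 28
Each subnet has 16 addresses
  174.233.175.0/28
  174.233.175.16/28
  174.233.175.32/28
  174.233.175.48/28
  174.233.175.64/28
  174.233.175.80/28
  174.233.175.96/28
  174.233.175.112/28
Subnets: 174.233.175.0/28, 174.233.175.16/28, 174.233.175.32/28, 174.233.175.48/28, 174.233.175.64/28, 174.233.175.80/28, 174.233.175.96/28, 174.233.175.112/28


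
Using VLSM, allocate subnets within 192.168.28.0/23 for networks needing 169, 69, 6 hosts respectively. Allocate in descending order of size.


169 hosts -> /24 (254 usable): 192.168.28.0/24
69 hosts -> /25 (126 usable): 192.168.29.0/25
6 hosts -> /29 (6 usable): 192.168.29.128/29
Allocation: 192.168.28.0/24 (169 hosts, 254 usable); 192.168.29.0/25 (69 hosts, 126 usable); 192.168.29.128/29 (6 hosts, 6 usable)


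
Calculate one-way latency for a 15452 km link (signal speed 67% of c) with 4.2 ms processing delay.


Speed = 0.67 * 3e5 km/s = 201000 km/s
Propagation delay = 15452 / 201000 = 0.0769 s = 76.8756 ms
Processing delay = 4.2 ms
Total one-way latency = 81.0756 ms


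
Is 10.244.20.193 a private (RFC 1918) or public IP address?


RFC 1918 private ranges:
  10.0.0.0/8 (10.0.0.0 - 10.255.255.255)
  172.16.0.0/12 (172.16.0.0 - 172.31.255.255)
  192.168.0.0/16 (192.168.0.0 - 192.168.255.255)
Private (in 10.0.0.0/8)


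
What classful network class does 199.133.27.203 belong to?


First octet: 199
Binary: 11000111
110xxxxx -> Class C (192-223)
Class C, default mask 255.255.255.0 (/24)


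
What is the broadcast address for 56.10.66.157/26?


Network: 56.10.66.128/26
Host bits = 6
Set all host bits to 1:
Broadcast: 56.10.66.191


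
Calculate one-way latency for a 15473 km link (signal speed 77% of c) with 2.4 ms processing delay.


Speed = 0.77 * 3e5 km/s = 231000 km/s
Propagation delay = 15473 / 231000 = 0.067 s = 66.9827 ms
Processing delay = 2.4 ms
Total one-way latency = 69.3827 ms


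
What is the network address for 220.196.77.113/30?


IP:   11011100.11000100.01001101.01110001
Mask: 11111111.11111111.11111111.11111100
AND operation:
Net:  11011100.11000100.01001101.01110000
Network: 220.196.77.112/30


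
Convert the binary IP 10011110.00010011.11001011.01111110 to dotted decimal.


10011110 = 158
00010011 = 19
11001011 = 203
01111110 = 126
IP: 158.19.203.126


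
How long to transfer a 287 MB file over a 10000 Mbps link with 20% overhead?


Effective throughput = 10000 * (1 - 20/100) = 8000 Mbps
File size in Mb = 287 * 8 = 2296 Mb
Time = 2296 / 8000
Time = 0.287 seconds


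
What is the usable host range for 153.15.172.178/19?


Network: 153.15.160.0
Broadcast: 153.15.191.255
First usable = network + 1
Last usable = broadcast - 1
Range: 153.15.160.1 to 153.15.191.254


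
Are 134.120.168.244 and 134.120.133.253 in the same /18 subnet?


Mask: 255.255.192.0
134.120.168.244 AND mask = 134.120.128.0
134.120.133.253 AND mask = 134.120.128.0
Yes, same subnet (134.120.128.0)


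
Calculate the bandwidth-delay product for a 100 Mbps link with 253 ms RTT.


BDP = bandwidth * RTT
= 100 Mbps * 253 ms
= 100 * 1e6 * 253 / 1000 bits
= 25300000 bits
= 3162500 bytes
= 3088.3789 KB
BDP = 25300000 bits (3162500 bytes)


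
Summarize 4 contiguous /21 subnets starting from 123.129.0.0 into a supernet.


Original prefix: /21
Number of subnets: 4 = 2^2
New prefix = 21 - 2 = 19
Supernet: 123.129.0.0/19


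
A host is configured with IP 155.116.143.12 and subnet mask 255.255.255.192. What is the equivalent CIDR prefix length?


Binary: 11111111.11111111.11111111.11000000
Count leading 1s
Prefix: /26


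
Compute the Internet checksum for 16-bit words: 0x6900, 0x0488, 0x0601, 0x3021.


Sum all words (with carry folding):
+ 0x6900 = 0x6900
+ 0x0488 = 0x6d88
+ 0x0601 = 0x7389
+ 0x3021 = 0xa3aa
One's complement: ~0xa3aa
Checksum = 0x5c55


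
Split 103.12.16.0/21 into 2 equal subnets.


New prefix = 21 + 1 = 22
Each subnet has 1024 addresses
  103.12.16.0/22
  103.12.20.0/22
Subnets: 103.12.16.0/22, 103.12.20.0/22


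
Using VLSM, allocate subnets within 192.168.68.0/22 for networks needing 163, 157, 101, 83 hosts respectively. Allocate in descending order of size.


163 hosts -> /24 (254 usable): 192.168.68.0/24
157 hosts -> /24 (254 usable): 192.168.69.0/24
101 hosts -> /25 (126 usable): 192.168.70.0/25
83 hosts -> /25 (126 usable): 192.168.70.128/25
Allocation: 192.168.68.0/24 (163 hosts, 254 usable); 192.168.69.0/24 (157 hosts, 254 usable); 192.168.70.0/25 (101 hosts, 126 usable); 192.168.70.128/25 (83 hosts, 126 usable)


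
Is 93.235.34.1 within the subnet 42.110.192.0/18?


Subnet network: 42.110.192.0
Test IP AND mask: 93.235.0.0
No, 93.235.34.1 is not in 42.110.192.0/18


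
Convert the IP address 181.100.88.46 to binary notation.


181 = 10110101
100 = 01100100
88 = 01011000
46 = 00101110
Binary: 10110101.01100100.01011000.00101110


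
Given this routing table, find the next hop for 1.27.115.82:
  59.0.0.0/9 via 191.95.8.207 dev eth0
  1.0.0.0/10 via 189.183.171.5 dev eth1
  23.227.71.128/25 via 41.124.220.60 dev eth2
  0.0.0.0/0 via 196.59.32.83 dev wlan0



Longest prefix match for 1.27.115.82:
  /9 59.0.0.0: no
  /10 1.0.0.0: MATCH
  /25 23.227.71.128: no
  /0 0.0.0.0: MATCH
Selected: next-hop 189.183.171.5 via eth1 (matched /10)


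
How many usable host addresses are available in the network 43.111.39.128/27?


Host bits = 32 - 27 = 5
Total addresses = 2^5 = 32
Usable = total - 2 (network and broadcast)
Usable hosts: 30


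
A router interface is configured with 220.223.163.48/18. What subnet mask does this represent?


/18 means 18 network bits, 14 host bits
Binary: 11111111111111111100000000000000
Mask: 255.255.192.0


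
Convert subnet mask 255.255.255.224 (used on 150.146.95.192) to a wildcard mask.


Subnet mask: 255.255.255.224
Wildcard = 255.255.255.255 - subnet mask
255 - 255 = 0
255 - 255 = 0
255 - 255 = 0
255 - 224 = 31
Wildcard: 0.0.0.31


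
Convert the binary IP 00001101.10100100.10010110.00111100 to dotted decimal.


00001101 = 13
10100100 = 164
10010110 = 150
00111100 = 60
IP: 13.164.150.60


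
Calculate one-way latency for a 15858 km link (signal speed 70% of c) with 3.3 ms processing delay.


Speed = 0.7 * 3e5 km/s = 210000 km/s
Propagation delay = 15858 / 210000 = 0.0755 s = 75.5143 ms
Processing delay = 3.3 ms
Total one-way latency = 78.8143 ms


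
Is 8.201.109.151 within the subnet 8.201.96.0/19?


Subnet network: 8.201.96.0
Test IP AND mask: 8.201.96.0
Yes, 8.201.109.151 is in 8.201.96.0/19


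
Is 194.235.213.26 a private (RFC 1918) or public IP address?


RFC 1918 private ranges:
  10.0.0.0/8 (10.0.0.0 - 10.255.255.255)
  172.16.0.0/12 (172.16.0.0 - 172.31.255.255)
  192.168.0.0/16 (192.168.0.0 - 192.168.255.255)
Public (not in any RFC 1918 range)


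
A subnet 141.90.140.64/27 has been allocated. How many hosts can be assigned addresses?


Host bits = 32 - 27 = 5
Total addresses = 2^5 = 32
Usable = total - 2 (network and broadcast)
Usable hosts: 30


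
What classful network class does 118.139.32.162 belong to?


First octet: 118
Binary: 01110110
0xxxxxxx -> Class A (1-126)
Class A, default mask 255.0.0.0 (/8)


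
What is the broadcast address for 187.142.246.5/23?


Network: 187.142.246.0/23
Host bits = 9
Set all host bits to 1:
Broadcast: 187.142.247.255


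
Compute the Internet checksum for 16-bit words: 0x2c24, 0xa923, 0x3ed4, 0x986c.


Sum all words (with carry folding):
+ 0x2c24 = 0x2c24
+ 0xa923 = 0xd547
+ 0x3ed4 = 0x141c
+ 0x986c = 0xac88
One's complement: ~0xac88
Checksum = 0x5377


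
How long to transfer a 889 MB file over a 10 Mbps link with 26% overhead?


Effective throughput = 10 * (1 - 26/100) = 7.4 Mbps
File size in Mb = 889 * 8 = 7112 Mb
Time = 7112 / 7.4
Time = 961.0811 seconds


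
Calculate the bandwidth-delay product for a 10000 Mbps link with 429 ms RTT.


BDP = bandwidth * RTT
= 10000 Mbps * 429 ms
= 10000 * 1e6 * 429 / 1000 bits
= 4290000000 bits
= 536250000 bytes
= 523681.6406 KB
BDP = 4290000000 bits (536250000 bytes)


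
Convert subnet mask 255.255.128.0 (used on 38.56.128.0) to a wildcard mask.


Subnet mask: 255.255.128.0
Wildcard = 255.255.255.255 - subnet mask
255 - 255 = 0
255 - 255 = 0
255 - 128 = 127
255 - 0 = 255
Wildcard: 0.0.127.255


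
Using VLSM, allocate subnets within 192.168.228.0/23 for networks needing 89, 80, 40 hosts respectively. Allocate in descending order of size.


89 hosts -> /25 (126 usable): 192.168.228.0/25
80 hosts -> /25 (126 usable): 192.168.228.128/25
40 hosts -> /26 (62 usable): 192.168.229.0/26
Allocation: 192.168.228.0/25 (89 hosts, 126 usable); 192.168.228.128/25 (80 hosts, 126 usable); 192.168.229.0/26 (40 hosts, 62 usable)


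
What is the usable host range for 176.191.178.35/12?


Network: 176.176.0.0
Broadcast: 176.191.255.255
First usable = network + 1
Last usable = broadcast - 1
Range: 176.176.0.1 to 176.191.255.254


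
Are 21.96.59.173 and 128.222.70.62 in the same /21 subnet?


Mask: 255.255.248.0
21.96.59.173 AND mask = 21.96.56.0
128.222.70.62 AND mask = 128.222.64.0
No, different subnets (21.96.56.0 vs 128.222.64.0)


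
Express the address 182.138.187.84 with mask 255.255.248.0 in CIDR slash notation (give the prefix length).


Binary: 11111111.11111111.11111000.00000000
Count leading 1s
Prefix: /21


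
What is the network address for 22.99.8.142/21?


IP:   00010110.01100011.00001000.10001110
Mask: 11111111.11111111.11111000.00000000
AND operation:
Net:  00010110.01100011.00001000.00000000
Network: 22.99.8.0/21


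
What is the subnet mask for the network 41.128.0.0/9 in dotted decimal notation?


/9 means 9 network bits, 23 host bits
Binary: 11111111100000000000000000000000
Mask: 255.128.0.0


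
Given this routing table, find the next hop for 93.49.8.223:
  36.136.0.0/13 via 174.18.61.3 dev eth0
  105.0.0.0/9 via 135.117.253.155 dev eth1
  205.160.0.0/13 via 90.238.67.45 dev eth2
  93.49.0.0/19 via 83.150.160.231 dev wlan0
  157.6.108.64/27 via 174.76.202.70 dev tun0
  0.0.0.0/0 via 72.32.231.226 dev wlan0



Longest prefix match for 93.49.8.223:
  /13 36.136.0.0: no
  /9 105.0.0.0: no
  /13 205.160.0.0: no
  /19 93.49.0.0: MATCH
  /27 157.6.108.64: no
  /0 0.0.0.0: MATCH
Selected: next-hop 83.150.160.231 via wlan0 (matched /19)


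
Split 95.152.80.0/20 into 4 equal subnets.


New prefix = 20 + 2 = 22
Each subnet has 1024 addresses
  95.152.80.0/22
  95.152.84.0/22
  95.152.88.0/22
  95.152.92.0/22
Subnets: 95.152.80.0/22, 95.152.84.0/22, 95.152.88.0/22, 95.152.92.0/22


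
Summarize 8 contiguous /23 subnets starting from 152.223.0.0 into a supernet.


Original prefix: /23
Number of subnets: 8 = 2^3
New prefix = 23 - 3 = 20
Supernet: 152.223.0.0/20


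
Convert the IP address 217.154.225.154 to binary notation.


217 = 11011001
154 = 10011010
225 = 11100001
154 = 10011010
Binary: 11011001.10011010.11100001.10011010


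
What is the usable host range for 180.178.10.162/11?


Network: 180.160.0.0
Broadcast: 180.191.255.255
First usable = network + 1
Last usable = broadcast - 1
Range: 180.160.0.1 to 180.191.255.254


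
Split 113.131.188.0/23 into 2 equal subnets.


New prefix = 23 + 1 = 24
Each subnet has 256 addresses
  113.131.188.0/24
  113.131.189.0/24
Subnets: 113.131.188.0/24, 113.131.189.0/24


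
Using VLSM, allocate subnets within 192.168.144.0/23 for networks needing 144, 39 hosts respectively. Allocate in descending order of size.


144 hosts -> /24 (254 usable): 192.168.144.0/24
39 hosts -> /26 (62 usable): 192.168.145.0/26
Allocation: 192.168.144.0/24 (144 hosts, 254 usable); 192.168.145.0/26 (39 hosts, 62 usable)


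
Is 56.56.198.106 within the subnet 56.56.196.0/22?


Subnet network: 56.56.196.0
Test IP AND mask: 56.56.196.0
Yes, 56.56.198.106 is in 56.56.196.0/22


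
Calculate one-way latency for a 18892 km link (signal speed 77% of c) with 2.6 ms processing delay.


Speed = 0.77 * 3e5 km/s = 231000 km/s
Propagation delay = 18892 / 231000 = 0.0818 s = 81.7835 ms
Processing delay = 2.6 ms
Total one-way latency = 84.3835 ms


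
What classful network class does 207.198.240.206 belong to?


First octet: 207
Binary: 11001111
110xxxxx -> Class C (192-223)
Class C, default mask 255.255.255.0 (/24)


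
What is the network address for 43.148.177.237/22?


IP:   00101011.10010100.10110001.11101101
Mask: 11111111.11111111.11111100.00000000
AND operation:
Net:  00101011.10010100.10110000.00000000
Network: 43.148.176.0/22


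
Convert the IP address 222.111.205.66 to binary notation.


222 = 11011110
111 = 01101111
205 = 11001101
66 = 01000010
Binary: 11011110.01101111.11001101.01000010


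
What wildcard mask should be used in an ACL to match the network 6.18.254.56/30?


Subnet mask: 255.255.255.252
Wildcard = 255.255.255.255 - subnet mask
255 - 255 = 0
255 - 255 = 0
255 - 255 = 0
255 - 252 = 3
Wildcard: 0.0.0.3


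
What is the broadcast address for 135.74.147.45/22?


Network: 135.74.144.0/22
Host bits = 10
Set all host bits to 1:
Broadcast: 135.74.147.255


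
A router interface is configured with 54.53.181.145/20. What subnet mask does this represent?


/20 means 20 network bits, 12 host bits
Binary: 11111111111111111111000000000000
Mask: 255.255.240.0


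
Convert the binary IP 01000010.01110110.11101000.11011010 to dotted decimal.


01000010 = 66
01110110 = 118
11101000 = 232
11011010 = 218
IP: 66.118.232.218


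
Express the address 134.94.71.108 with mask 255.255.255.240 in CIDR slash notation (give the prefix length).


Binary: 11111111.11111111.11111111.11110000
Count leading 1s
Prefix: /28


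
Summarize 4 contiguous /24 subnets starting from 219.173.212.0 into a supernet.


Original prefix: /24
Number of subnets: 4 = 2^2
New prefix = 24 - 2 = 22
Supernet: 219.173.212.0/22


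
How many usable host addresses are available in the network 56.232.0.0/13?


Host bits = 32 - 13 = 19
Total addresses = 2^19 = 524288
Usable = total - 2 (network and broadcast)
Usable hosts: 524286


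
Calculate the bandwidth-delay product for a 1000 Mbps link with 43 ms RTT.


BDP = bandwidth * RTT
= 1000 Mbps * 43 ms
= 1000 * 1e6 * 43 / 1000 bits
= 43000000 bits
= 5375000 bytes
= 5249.0234 KB
BDP = 43000000 bits (5375000 bytes)


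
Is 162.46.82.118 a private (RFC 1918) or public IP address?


RFC 1918 private ranges:
  10.0.0.0/8 (10.0.0.0 - 10.255.255.255)
  172.16.0.0/12 (172.16.0.0 - 172.31.255.255)
  192.168.0.0/16 (192.168.0.0 - 192.168.255.255)
Public (not in any RFC 1918 range)


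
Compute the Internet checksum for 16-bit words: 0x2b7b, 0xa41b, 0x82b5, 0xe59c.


Sum all words (with carry folding):
+ 0x2b7b = 0x2b7b
+ 0xa41b = 0xcf96
+ 0x82b5 = 0x524c
+ 0xe59c = 0x37e9
One's complement: ~0x37e9
Checksum = 0xc816


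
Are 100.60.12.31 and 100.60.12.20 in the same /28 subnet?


Mask: 255.255.255.240
100.60.12.31 AND mask = 100.60.12.16
100.60.12.20 AND mask = 100.60.12.16
Yes, same subnet (100.60.12.16)


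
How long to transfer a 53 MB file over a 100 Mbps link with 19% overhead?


Effective throughput = 100 * (1 - 19/100) = 81 Mbps
File size in Mb = 53 * 8 = 424 Mb
Time = 424 / 81
Time = 5.2346 seconds


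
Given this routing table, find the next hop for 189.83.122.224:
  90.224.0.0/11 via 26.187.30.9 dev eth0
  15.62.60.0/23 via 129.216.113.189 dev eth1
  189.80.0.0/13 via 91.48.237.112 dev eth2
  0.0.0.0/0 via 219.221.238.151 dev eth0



Longest prefix match for 189.83.122.224:
  /11 90.224.0.0: no
  /23 15.62.60.0: no
  /13 189.80.0.0: MATCH
  /0 0.0.0.0: MATCH
Selected: next-hop 91.48.237.112 via eth2 (matched /13)


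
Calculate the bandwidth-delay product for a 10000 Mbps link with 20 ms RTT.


BDP = bandwidth * RTT
= 10000 Mbps * 20 ms
= 10000 * 1e6 * 20 / 1000 bits
= 200000000 bits
= 25000000 bytes
= 24414.0625 KB
BDP = 200000000 bits (25000000 bytes)


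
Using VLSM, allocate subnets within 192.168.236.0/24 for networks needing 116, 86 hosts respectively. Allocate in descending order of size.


116 hosts -> /25 (126 usable): 192.168.236.0/25
86 hosts -> /25 (126 usable): 192.168.236.128/25
Allocation: 192.168.236.0/25 (116 hosts, 126 usable); 192.168.236.128/25 (86 hosts, 126 usable)


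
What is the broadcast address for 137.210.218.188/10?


Network: 137.192.0.0/10
Host bits = 22
Set all host bits to 1:
Broadcast: 137.255.255.255


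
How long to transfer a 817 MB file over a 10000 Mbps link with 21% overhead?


Effective throughput = 10000 * (1 - 21/100) = 7900 Mbps
File size in Mb = 817 * 8 = 6536 Mb
Time = 6536 / 7900
Time = 0.8273 seconds
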